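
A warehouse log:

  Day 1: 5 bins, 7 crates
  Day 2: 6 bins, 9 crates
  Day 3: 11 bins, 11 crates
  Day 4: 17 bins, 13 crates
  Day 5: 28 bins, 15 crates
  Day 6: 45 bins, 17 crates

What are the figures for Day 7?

Bins: each term is the sum of the two before it, so 5, 6, 11, 17, 28, 45 → 73.
Crates — +2 each step: 7, 9, 11, 13, 15, 17 → 19.
Putting it together: 73 bins, 19 crates.

73 bins, 19 crates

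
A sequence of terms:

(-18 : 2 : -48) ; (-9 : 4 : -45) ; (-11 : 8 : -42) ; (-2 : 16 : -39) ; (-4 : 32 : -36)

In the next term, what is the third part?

For the third part, +3 each step: -48, -45, -42, -39, -36 → -33.

-33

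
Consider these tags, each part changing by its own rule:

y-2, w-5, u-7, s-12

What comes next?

Letter goes y, w, u, s → q (letters move back 2 places in the alphabet).
Second component: 2, 5, 7, 12 → 19 (each term is the sum of the two before it).
Combining the parts gives q-19.

q-19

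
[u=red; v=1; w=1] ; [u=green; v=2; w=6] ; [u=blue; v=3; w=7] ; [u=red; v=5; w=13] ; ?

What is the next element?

U goes red, green, blue, red → green (repeats red → green → blue).
V goes 1, 2, 3, 5 → 8 (each term is the sum of the two before it).
W: each term is the sum of the two before it; 1, 6, 7, 13 → 20.
So the next element is [u=green; v=8; w=20].

[u=green; v=8; w=20]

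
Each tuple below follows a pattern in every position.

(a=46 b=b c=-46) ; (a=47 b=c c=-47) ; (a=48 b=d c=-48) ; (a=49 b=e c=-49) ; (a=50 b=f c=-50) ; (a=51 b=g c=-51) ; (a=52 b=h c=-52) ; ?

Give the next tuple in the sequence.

(a=53 b=i c=-53)

A: 46, 47, 48, 49, 50, 51, 52 → 53 (+1 each step).
B: b, c, d, e, f, g, h → i (letters move forward 1 place in the alphabet).
C — always the negative of the a: -46, -47, -48, -49, -50, -51, -52 → -53.
So the next tuple is (a=53 b=i c=-53).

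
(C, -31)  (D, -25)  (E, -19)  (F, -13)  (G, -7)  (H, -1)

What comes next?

Letter: letters move forward 1 place in the alphabet; C, D, E, F, G, H → I.
For the second component, +6 each step: -31, -25, -19, -13, -7, -1 → 5.
Combining the parts gives (I, 5).

(I, 5)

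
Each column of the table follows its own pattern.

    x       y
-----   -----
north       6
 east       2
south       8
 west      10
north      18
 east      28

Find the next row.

Column x: repeats north → east → south → west; north, east, south, west, north, east → south.
Column y: each term is the sum of the two before it, so 6, 2, 8, 10, 18, 28 → 46.
Combining the parts gives south  46.

south  46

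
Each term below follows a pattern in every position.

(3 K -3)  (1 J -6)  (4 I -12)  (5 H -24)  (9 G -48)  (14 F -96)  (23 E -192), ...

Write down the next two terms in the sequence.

First coordinate: each term is the sum of the two before it, so 3, 1, 4, 5, 9, 14, 23 → 37 → 60.
Letter: letters move back 1 place in the alphabet; K, J, I, H, G, F, E → D → C.
Third coordinate: -3, -6, -12, -24, -48, -96, -192 → -384 → -768 (×2 each step).
So the next two terms are (37 D -384) and (60 C -768).

(37 D -384), (60 C -768)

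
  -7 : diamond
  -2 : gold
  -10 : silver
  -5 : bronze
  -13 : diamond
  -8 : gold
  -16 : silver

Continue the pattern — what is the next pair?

-11 : bronze

First entry: -7, -2, -10, -5, -13, -8, -16 → -11 (alternating steps +5, −8, +5, −8, …).
Rank goes diamond, gold, silver, bronze, diamond, gold, silver → bronze (repeats diamond → gold → silver → bronze).
Putting it together: -11 : bronze.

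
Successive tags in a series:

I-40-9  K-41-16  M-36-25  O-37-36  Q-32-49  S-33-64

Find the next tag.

U-28-81

Letter — letters move forward 2 places in the alphabet: I, K, M, O, Q, S → U.
Second component goes 40, 41, 36, 37, 32, 33 → 28 (alternating steps +1, −5, +1, −5, …).
Third component: perfect squares: 3², 4², 5², …; 9, 16, 25, 36, 49, 64 → 81.
Combining the parts gives U-28-81.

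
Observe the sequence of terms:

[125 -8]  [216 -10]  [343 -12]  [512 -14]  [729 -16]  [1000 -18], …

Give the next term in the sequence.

First part: 125, 216, 343, 512, 729, 1000 → 1331 (perfect cubes: 5³, 6³, 7³, …).
For the second part, −2 each step: -8, -10, -12, -14, -16, -18 → -20.
Combining the parts gives [1331 -20].

[1331 -20]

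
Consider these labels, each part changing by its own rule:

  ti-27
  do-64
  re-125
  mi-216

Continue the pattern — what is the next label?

fa-343

Note goes ti, do, re, mi → fa (runs through the solfège scale do→ti).
For the second component, perfect cubes: 3³, 4³, 5³, …: 27, 64, 125, 216 → 343.
Combining the parts gives fa-343.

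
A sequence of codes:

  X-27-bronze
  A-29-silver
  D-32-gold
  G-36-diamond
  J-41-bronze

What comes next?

M-47-silver

For the letter, letters move forward 3 places in the alphabet, wrapping Z→A: X, A, D, G, J → M.
Second component: differences are 2, 3, 4, … (increasing by 1 each time); 27, 29, 32, 36, 41 → 47.
Rank — repeats bronze → silver → gold → diamond: bronze, silver, gold, diamond, bronze → silver.
Combining the parts gives M-47-silver.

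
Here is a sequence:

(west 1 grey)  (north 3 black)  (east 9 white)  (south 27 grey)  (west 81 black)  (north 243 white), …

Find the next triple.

(east 729 grey)

For the direction, repeats west → north → east → south: west, north, east, south, west, north → east.
Second slot: ×3 each step, so 1, 3, 9, 27, 81, 243 → 729.
Shade: repeats grey → black → white; grey, black, white, grey, black, white → grey.
So the next triple is (east 729 grey).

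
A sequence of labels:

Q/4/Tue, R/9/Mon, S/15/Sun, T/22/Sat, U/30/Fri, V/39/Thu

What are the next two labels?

For the letter, letters move forward 1 place in the alphabet: Q, R, S, T, U, V → W → X.
Second component: 4, 9, 15, 22, 30, 39 → 49 → 60 (differences are 5, 6, 7, … (increasing by 1 each time)).
Day: runs backward through the weekdays Mon→Sun; Tue, Mon, Sun, Sat, Fri, Thu → Wed → Tue.
So the next two labels are W/49/Wed and X/60/Tue.

W/49/Wed then X/60/Tue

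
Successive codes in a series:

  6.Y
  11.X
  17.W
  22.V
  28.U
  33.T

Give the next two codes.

39.S, 44.R

First component: 6, 11, 17, 22, 28, 33 → 39 → 44 (alternating steps +5, +6, +5, +6, …).
Letter goes Y, X, W, V, U, T → S → R (letters move back 1 place in the alphabet).
Putting the parts together: 39.S and then 44.R.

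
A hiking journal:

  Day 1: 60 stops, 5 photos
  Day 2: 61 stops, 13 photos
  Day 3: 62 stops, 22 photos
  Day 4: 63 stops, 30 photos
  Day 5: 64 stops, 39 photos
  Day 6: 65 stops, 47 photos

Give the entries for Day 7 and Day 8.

Stops — +1 each step: 60, 61, 62, 63, 64, 65 → 66 → 67.
Photos: alternating steps +8, +9, +8, +9, …, so 5, 13, 22, 30, 39, 47 → 56 → 64.
Putting the parts together: 66 stops, 56 photos and then 67 stops, 64 photos.

66 stops, 56 photos; 67 stops, 64 photos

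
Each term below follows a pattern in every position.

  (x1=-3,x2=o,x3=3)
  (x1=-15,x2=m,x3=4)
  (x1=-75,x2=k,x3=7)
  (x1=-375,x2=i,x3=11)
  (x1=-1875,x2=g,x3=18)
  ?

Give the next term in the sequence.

(x1=-9375,x2=e,x3=29)

X1 — ×5 each step: -3, -15, -75, -375, -1875 → -9375.
X2 — letters move back 2 places in the alphabet: o, m, k, i, g → e.
For the x3, each term is the sum of the two before it: 3, 4, 7, 11, 18 → 29.
So the next term is (x1=-9375,x2=e,x3=29).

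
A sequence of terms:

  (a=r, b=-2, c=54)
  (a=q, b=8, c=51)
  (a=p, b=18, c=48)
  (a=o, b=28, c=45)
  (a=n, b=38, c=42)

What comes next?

A goes r, q, p, o, n → m (letters move back 1 place in the alphabet).
B goes -2, 8, 18, 28, 38 → 48 (+10 each step).
C — −3 each step: 54, 51, 48, 45, 42 → 39.
So the next term is (a=m, b=48, c=39).

(a=m, b=48, c=39)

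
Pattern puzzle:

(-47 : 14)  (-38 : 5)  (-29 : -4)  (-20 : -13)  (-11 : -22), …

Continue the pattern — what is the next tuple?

First value — +9 each step: -47, -38, -29, -20, -11 → -2.
Second value — together with the first value always sums to -33: 14, 5, -4, -13, -22 → -31.
So the next tuple is (-2 : -31).

(-2 : -31)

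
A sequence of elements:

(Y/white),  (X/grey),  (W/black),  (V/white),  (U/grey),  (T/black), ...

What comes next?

(S/white)

Letter goes Y, X, W, V, U, T → S (letters move back 1 place in the alphabet).
Shade: white, grey, black, white, grey, black → white (repeats white → grey → black).
So the next element is (S/white).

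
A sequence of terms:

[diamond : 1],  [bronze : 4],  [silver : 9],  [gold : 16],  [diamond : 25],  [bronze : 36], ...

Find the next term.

[silver : 49]

Rank goes diamond, bronze, silver, gold, diamond, bronze → silver (repeats diamond → bronze → silver → gold).
Second entry: 1, 4, 9, 16, 25, 36 → 49 (perfect squares: 1², 2², 3², …).
So the next term is [silver : 49].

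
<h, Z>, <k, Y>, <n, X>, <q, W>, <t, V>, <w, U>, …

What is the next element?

First letter: letters move forward 3 places in the alphabet; h, k, n, q, t, w → z.
Second letter — letters move back 1 place in the alphabet: Z, Y, X, W, V, U → T.
Combining the parts gives <z, T>.

<z, T>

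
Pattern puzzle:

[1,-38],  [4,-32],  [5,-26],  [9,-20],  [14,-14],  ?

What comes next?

First entry: 1, 4, 5, 9, 14 → 23 (each term is the sum of the two before it).
Second entry: +6 each step; -38, -32, -26, -20, -14 → -8.
So the next tuple is [23,-8].

[23,-8]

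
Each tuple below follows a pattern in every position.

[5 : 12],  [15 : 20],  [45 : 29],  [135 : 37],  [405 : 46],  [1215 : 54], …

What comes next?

[3645 : 63]

First value goes 5, 15, 45, 135, 405, 1215 → 3645 (×3 each step).
Second value — alternating steps +8, +9, +8, +9, …: 12, 20, 29, 37, 46, 54 → 63.
Combining the parts gives [3645 : 63].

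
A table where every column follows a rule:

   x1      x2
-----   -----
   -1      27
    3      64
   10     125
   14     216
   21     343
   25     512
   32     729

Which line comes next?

36  1000

Column x1 — alternating steps +4, +7, +4, +7, …: -1, 3, 10, 14, 21, 25, 32 → 36.
For the column x2, perfect cubes: 3³, 4³, 5³, …: 27, 64, 125, 216, 343, 512, 729 → 1000.
So the next line is 36  1000.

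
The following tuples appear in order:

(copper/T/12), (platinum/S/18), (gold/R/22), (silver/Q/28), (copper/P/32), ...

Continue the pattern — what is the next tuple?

Metal goes copper, platinum, gold, silver, copper → platinum (repeats copper → platinum → gold → silver).
For the letter, letters move back 1 place in the alphabet: T, S, R, Q, P → O.
Third component: 12, 18, 22, 28, 32 → 38 (alternating steps +6, +4, +6, +4, …).
Putting it together: (platinum/O/38).

(platinum/O/38)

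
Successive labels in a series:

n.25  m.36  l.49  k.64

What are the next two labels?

j.81 then i.100

Letter: letters move back 1 place in the alphabet, so n, m, l, k → j → i.
For the second component, perfect squares: 5², 6², 7², …: 25, 36, 49, 64 → 81 → 100.
So the next two labels are j.81 and i.100.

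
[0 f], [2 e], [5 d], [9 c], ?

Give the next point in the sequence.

[14 b]

First slot: differences are 2, 3, 4, … (increasing by 1 each time); 0, 2, 5, 9 → 14.
For the letter, letters move back 1 place in the alphabet: f, e, d, c → b.
Putting it together: [14 b].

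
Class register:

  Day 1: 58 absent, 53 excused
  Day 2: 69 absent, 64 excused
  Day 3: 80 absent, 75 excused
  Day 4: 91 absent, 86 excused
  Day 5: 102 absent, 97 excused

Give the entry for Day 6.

Absent: 58, 69, 80, 91, 102 → 113 (+11 each step).
Excused: always 5 less than the absent, so 53, 64, 75, 86, 97 → 108.
Combining the parts gives 113 absent, 108 excused.

113 absent, 108 excused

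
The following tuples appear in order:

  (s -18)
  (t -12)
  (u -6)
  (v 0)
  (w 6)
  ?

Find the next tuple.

(x 12)

Letter: letters move forward 1 place in the alphabet; s, t, u, v, w → x.
Second part: -18, -12, -6, 0, 6 → 12 (+6 each step).
Putting it together: (x 12).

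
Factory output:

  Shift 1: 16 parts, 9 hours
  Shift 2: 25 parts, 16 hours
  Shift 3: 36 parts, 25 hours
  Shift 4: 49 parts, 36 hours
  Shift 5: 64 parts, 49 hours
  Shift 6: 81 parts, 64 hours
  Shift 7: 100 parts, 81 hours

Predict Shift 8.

For the parts, perfect squares: 4², 5², 6², …: 16, 25, 36, 49, 64, 81, 100 → 121.
For the hours, perfect squares: 3², 4², 5², …: 9, 16, 25, 36, 49, 64, 81 → 100.
Putting it together: 121 parts, 100 hours.

121 parts, 100 hours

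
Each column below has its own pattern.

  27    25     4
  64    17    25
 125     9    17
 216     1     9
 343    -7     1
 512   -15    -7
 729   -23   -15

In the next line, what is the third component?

For the second component, −8 each step: 25, 17, 9, 1, -7, -15, -23 → -31.
Third component: 4, 25, 17, 9, 1, -7, -15 → -23 (always the previous value of the second component).

-23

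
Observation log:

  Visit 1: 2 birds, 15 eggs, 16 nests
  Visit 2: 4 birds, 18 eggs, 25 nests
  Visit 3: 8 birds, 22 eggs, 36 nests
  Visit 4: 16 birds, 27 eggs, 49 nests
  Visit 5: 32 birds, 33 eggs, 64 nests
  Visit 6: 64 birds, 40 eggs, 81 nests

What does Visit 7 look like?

128 birds, 48 eggs, 100 nests

For the birds, ×2 each step: 2, 4, 8, 16, 32, 64 → 128.
Eggs: differences are 3, 4, 5, … (increasing by 1 each time); 15, 18, 22, 27, 33, 40 → 48.
Nests goes 16, 25, 36, 49, 64, 81 → 100 (perfect squares: 4², 5², 6², …).
Putting it together: 128 birds, 48 eggs, 100 nests.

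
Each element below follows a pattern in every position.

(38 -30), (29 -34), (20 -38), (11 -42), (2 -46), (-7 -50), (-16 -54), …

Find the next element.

First value: −9 each step; 38, 29, 20, 11, 2, -7, -16 → -25.
Second value: −4 each step; -30, -34, -38, -42, -46, -50, -54 → -58.
So the next element is (-25 -58).

(-25 -58)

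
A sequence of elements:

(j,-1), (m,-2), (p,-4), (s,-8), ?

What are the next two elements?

(v,-16), (y,-32)

Letter: letters move forward 3 places in the alphabet; j, m, p, s → v → y.
For the second coordinate, ×2 each step: -1, -2, -4, -8 → -16 → -32.
So the next two elements are (v,-16) and (y,-32).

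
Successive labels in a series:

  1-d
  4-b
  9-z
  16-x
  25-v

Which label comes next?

First component: 1, 4, 9, 16, 25 → 36 (perfect squares: 1², 2², 3², …).
For the letter, letters move back 2 places in the alphabet, wrapping A→Z: d, b, z, x, v → t.
So the next label is 36-t.

36-t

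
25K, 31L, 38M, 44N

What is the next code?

51O

First component: alternating steps +6, +7, +6, +7, …; 25, 31, 38, 44 → 51.
Letter: letters move forward 1 place in the alphabet; K, L, M, N → O.
Combining the parts gives 51O.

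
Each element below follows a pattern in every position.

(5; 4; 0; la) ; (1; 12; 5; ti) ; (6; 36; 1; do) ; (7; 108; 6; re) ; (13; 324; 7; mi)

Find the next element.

(20; 972; 13; fa)

First part — each term is the sum of the two before it: 5, 1, 6, 7, 13 → 20.
Second part — ×3 each step: 4, 12, 36, 108, 324 → 972.
Third part goes 0, 5, 1, 6, 7 → 13 (always the previous value of the first part).
Note goes la, ti, do, re, mi → fa (runs through the solfège scale do→ti).
Combining the parts gives (20; 972; 13; fa).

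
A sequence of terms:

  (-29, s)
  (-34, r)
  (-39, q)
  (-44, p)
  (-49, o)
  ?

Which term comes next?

(-54, n)

First value: −5 each step; -29, -34, -39, -44, -49 → -54.
Letter — letters move back 1 place in the alphabet: s, r, q, p, o → n.
Putting it together: (-54, n).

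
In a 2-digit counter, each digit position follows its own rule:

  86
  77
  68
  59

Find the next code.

40

First digit: 8, 7, 6, 5 → 4 (−1 each step, mod 10).
Second digit — +1 each step, mod 10: 6, 7, 8, 9 → 0.
Putting it together: 40.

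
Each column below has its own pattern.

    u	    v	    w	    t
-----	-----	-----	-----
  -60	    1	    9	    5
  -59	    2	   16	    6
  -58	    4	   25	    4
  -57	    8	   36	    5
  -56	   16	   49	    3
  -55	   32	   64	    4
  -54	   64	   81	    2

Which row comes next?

Column u goes -60, -59, -58, -57, -56, -55, -54 → -53 (+1 each step).
Column v: ×2 each step; 1, 2, 4, 8, 16, 32, 64 → 128.
For the column w, perfect squares: 3², 4², 5², …: 9, 16, 25, 36, 49, 64, 81 → 100.
Column t goes 5, 6, 4, 5, 3, 4, 2 → 3 (alternating steps +1, −2, +1, −2, …).
Putting it together: -53  128  100  3.

-53  128  100  3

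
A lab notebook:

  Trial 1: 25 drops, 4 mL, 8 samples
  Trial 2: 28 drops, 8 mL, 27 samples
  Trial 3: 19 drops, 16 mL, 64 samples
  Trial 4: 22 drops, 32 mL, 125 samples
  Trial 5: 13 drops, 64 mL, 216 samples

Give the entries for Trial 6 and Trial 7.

Drops — alternating steps +3, −9, +3, −9, …: 25, 28, 19, 22, 13 → 16 → 7.
ML: 4, 8, 16, 32, 64 → 128 → 256 (×2 each step).
Samples: 8, 27, 64, 125, 216 → 343 → 512 (perfect cubes: 2³, 3³, 4³, …).
Putting the parts together: 16 drops, 128 mL, 343 samples and then 7 drops, 256 mL, 512 samples.

16 drops, 128 mL, 343 samples; 7 drops, 256 mL, 512 samples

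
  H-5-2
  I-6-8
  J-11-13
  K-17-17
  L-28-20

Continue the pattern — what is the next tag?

M-45-22

Letter goes H, I, J, K, L → M (letters move forward 1 place in the alphabet).
Second component goes 5, 6, 11, 17, 28 → 45 (each term is the sum of the two before it).
Third component: differences are 6, 5, 4, … (decreasing by 1 each time), so 2, 8, 13, 17, 20 → 22.
Combining the parts gives M-45-22.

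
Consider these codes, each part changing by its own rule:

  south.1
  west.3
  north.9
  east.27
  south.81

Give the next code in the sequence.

For the direction, repeats south → west → north → east: south, west, north, east, south → west.
Second component — ×3 each step: 1, 3, 9, 27, 81 → 243.
Putting it together: west.243.

west.243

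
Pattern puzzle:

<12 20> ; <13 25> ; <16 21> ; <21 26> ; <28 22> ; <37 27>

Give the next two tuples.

<48 23>, <61 28>

First entry — differences are 1, 3, 5, … (increasing by 2 each time): 12, 13, 16, 21, 28, 37 → 48 → 61.
Second entry: alternating steps +5, −4, +5, −4, …, so 20, 25, 21, 26, 22, 27 → 23 → 28.
So the next two tuples are <48 23> and <61 28>.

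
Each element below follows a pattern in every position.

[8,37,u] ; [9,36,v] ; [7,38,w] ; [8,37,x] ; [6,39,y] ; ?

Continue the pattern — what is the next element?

First coordinate: alternating steps +1, −2, +1, −2, …; 8, 9, 7, 8, 6 → 7.
Second coordinate goes 37, 36, 38, 37, 39 → 38 (together with the first coordinate always sums to 45).
Letter goes u, v, w, x, y → z (letters move forward 1 place in the alphabet).
Putting it together: [7,38,z].

[7,38,z]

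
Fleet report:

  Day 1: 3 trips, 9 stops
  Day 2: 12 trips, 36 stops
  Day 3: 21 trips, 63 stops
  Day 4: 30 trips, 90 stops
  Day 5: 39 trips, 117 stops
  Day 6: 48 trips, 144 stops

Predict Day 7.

Trips — +9 each step: 3, 12, 21, 30, 39, 48 → 57.
Stops — always 3 × the trips: 9, 36, 63, 90, 117, 144 → 171.
Putting it together: 57 trips, 171 stops.

57 trips, 171 stops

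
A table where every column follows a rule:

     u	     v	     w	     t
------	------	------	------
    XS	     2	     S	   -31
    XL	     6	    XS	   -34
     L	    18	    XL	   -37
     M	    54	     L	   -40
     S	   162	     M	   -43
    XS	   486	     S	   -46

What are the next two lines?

Column u goes XS, XL, L, M, S, XS → XL → L (repeats XS → XL → L → M → S).
Column v — ×3 each step: 2, 6, 18, 54, 162, 486 → 1458 → 4374.
For the column w, repeats S → XS → XL → L → M: S, XS, XL, L, M, S → XS → XL.
Column t: −3 each step; -31, -34, -37, -40, -43, -46 → -49 → -52.
So the next two lines are XL  1458  XS  -49 and L  4374  XL  -52.

XL  1458  XS  -49; L  4374  XL  -52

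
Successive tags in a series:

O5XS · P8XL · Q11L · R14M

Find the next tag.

Letter: letters move forward 1 place in the alphabet, so O, P, Q, R → S.
Second component goes 5, 8, 11, 14 → 17 (+3 each step).
Size — runs backward through clothing sizes XS→XL: XS, XL, L, M → S.
So the next tag is S17S.

S17S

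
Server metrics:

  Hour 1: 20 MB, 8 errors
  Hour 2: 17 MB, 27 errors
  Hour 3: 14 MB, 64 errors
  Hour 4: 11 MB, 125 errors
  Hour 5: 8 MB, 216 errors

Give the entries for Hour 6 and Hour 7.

5 MB, 343 errors; 2 MB, 512 errors

MB — −3 each step: 20, 17, 14, 11, 8 → 5 → 2.
For the errors, perfect cubes: 2³, 3³, 4³, …: 8, 27, 64, 125, 216 → 343 → 512.
Putting the parts together: 5 MB, 343 errors and then 2 MB, 512 errors.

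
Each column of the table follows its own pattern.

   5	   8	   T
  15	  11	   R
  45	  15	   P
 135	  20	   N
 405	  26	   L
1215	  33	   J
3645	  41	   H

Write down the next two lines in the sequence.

First component goes 5, 15, 45, 135, 405, 1215, 3645 → 10935 → 32805 (×3 each step).
Second component: differences are 3, 4, 5, … (increasing by 1 each time); 8, 11, 15, 20, 26, 33, 41 → 50 → 60.
Letter goes T, R, P, N, L, J, H → F → D (letters move back 2 places in the alphabet).
Putting the parts together: 10935  50  F and then 32805  60  D.

10935  50  F; 32805  60  D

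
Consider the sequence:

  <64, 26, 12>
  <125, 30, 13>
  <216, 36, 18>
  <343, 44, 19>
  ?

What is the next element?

First component goes 64, 125, 216, 343 → 512 (perfect cubes: 4³, 5³, 6³, …).
Second component: differences are 4, 6, 8, … (increasing by 2 each time), so 26, 30, 36, 44 → 54.
Third component goes 12, 13, 18, 19 → 24 (alternating steps +1, +5, +1, +5, …).
So the next element is <512, 54, 24>.

<512, 54, 24>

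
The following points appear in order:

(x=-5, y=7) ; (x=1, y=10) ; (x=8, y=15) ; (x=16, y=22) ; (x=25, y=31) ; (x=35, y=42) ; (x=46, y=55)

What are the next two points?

(x=58, y=70), (x=71, y=87)

X: -5, 1, 8, 16, 25, 35, 46 → 58 → 71 (differences are 6, 7, 8, … (increasing by 1 each time)).
Y: differences are 3, 5, 7, … (increasing by 2 each time); 7, 10, 15, 22, 31, 42, 55 → 70 → 87.
Putting the parts together: (x=58, y=70) and then (x=71, y=87).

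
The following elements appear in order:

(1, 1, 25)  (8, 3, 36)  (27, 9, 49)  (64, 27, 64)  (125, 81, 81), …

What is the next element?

First component: perfect cubes: 1³, 2³, 3³, …, so 1, 8, 27, 64, 125 → 216.
For the second component, ×3 each step: 1, 3, 9, 27, 81 → 243.
Third component goes 25, 36, 49, 64, 81 → 100 (perfect squares: 5², 6², 7², …).
Putting it together: (216, 243, 100).

(216, 243, 100)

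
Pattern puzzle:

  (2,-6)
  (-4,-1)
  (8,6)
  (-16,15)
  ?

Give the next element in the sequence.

First part: 2, -4, 8, -16 → 32 (×(-2) each step).
Second part goes -6, -1, 6, 15 → 26 (differences are 5, 7, 9, … (increasing by 2 each time)).
So the next element is (32,26).

(32,26)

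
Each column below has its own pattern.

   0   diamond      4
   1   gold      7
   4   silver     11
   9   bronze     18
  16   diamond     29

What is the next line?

25  gold  47

First component: differences are 1, 3, 5, … (increasing by 2 each time), so 0, 1, 4, 9, 16 → 25.
Rank — repeats diamond → gold → silver → bronze: diamond, gold, silver, bronze, diamond → gold.
Third component: 4, 7, 11, 18, 29 → 47 (each term is the sum of the two before it).
Combining the parts gives 25  gold  47.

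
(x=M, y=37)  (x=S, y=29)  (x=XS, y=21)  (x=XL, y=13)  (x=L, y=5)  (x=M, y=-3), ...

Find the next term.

(x=S, y=-11)

X: repeats M → S → XS → XL → L; M, S, XS, XL, L, M → S.
For the y, −8 each step: 37, 29, 21, 13, 5, -3 → -11.
Combining the parts gives (x=S, y=-11).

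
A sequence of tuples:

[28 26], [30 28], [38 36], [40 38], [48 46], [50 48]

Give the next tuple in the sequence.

[58 56]

For the first entry, alternating steps +2, +8, +2, +8, …: 28, 30, 38, 40, 48, 50 → 58.
Second entry goes 26, 28, 36, 38, 46, 48 → 56 (always 2 less than the first entry).
So the next tuple is [58 56].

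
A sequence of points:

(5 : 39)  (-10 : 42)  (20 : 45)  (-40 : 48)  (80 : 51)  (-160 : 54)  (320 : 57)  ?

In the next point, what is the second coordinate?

60

Second coordinate: +3 each step, so 39, 42, 45, 48, 51, 54, 57 → 60.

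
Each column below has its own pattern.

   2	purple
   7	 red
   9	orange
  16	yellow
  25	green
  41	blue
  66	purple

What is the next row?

107  red

First component: each term is the sum of the two before it; 2, 7, 9, 16, 25, 41, 66 → 107.
Colour: repeats purple → red → orange → yellow → green → blue, so purple, red, orange, yellow, green, blue, purple → red.
Combining the parts gives 107  red.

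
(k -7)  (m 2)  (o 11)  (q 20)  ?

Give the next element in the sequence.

(s 29)

Letter goes k, m, o, q → s (letters move forward 2 places in the alphabet).
For the second component, +9 each step: -7, 2, 11, 20 → 29.
Combining the parts gives (s 29).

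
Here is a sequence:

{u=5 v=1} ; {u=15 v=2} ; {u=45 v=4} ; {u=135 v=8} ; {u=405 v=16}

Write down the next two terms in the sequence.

{u=1215 v=32}, {u=3645 v=64}

U: 5, 15, 45, 135, 405 → 1215 → 3645 (×3 each step).
V: ×2 each step, so 1, 2, 4, 8, 16 → 32 → 64.
So the next two terms are {u=1215 v=32} and {u=3645 v=64}.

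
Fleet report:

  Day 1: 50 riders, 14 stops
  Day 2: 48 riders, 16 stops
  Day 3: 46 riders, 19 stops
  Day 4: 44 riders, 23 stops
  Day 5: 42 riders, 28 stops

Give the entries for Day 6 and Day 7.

40 riders, 34 stops; 38 riders, 41 stops

Riders — −2 each step: 50, 48, 46, 44, 42 → 40 → 38.
Stops: differences are 2, 3, 4, … (increasing by 1 each time); 14, 16, 19, 23, 28 → 34 → 41.
Putting the parts together: 40 riders, 34 stops and then 38 riders, 41 stops.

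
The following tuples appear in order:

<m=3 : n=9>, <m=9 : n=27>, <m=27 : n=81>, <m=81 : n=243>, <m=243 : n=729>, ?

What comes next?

<m=729 : n=2187>

M goes 3, 9, 27, 81, 243 → 729 (×3 each step).
N: always 3 × the m, so 9, 27, 81, 243, 729 → 2187.
Combining the parts gives <m=729 : n=2187>.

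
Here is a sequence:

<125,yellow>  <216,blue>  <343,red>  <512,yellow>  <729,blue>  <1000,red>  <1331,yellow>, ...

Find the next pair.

First coordinate: perfect cubes: 5³, 6³, 7³, …, so 125, 216, 343, 512, 729, 1000, 1331 → 1728.
Colour: yellow, blue, red, yellow, blue, red, yellow → blue (repeats yellow → blue → red).
Combining the parts gives <1728,blue>.

<1728,blue>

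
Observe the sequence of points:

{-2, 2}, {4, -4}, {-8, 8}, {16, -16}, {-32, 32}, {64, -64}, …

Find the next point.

First coordinate — ×(-2) each step: -2, 4, -8, 16, -32, 64 → -128.
Second coordinate — always the negative of the first coordinate: 2, -4, 8, -16, 32, -64 → 128.
Combining the parts gives {-128, 128}.

{-128, 128}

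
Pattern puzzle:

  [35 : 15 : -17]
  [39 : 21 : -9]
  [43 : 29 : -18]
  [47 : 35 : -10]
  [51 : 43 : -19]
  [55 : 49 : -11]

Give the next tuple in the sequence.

[59 : 57 : -20]

First component goes 35, 39, 43, 47, 51, 55 → 59 (+4 each step).
Second component goes 15, 21, 29, 35, 43, 49 → 57 (alternating steps +6, +8, +6, +8, …).
Third component goes -17, -9, -18, -10, -19, -11 → -20 (alternating steps +8, −9, +8, −9, …).
Combining the parts gives [59 : 57 : -20].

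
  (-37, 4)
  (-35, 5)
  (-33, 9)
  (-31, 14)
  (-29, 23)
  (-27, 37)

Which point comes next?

(-25, 60)

First value — +2 each step: -37, -35, -33, -31, -29, -27 → -25.
For the second value, each term is the sum of the two before it: 4, 5, 9, 14, 23, 37 → 60.
Putting it together: (-25, 60).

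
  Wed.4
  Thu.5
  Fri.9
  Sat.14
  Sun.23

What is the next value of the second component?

Second component: each term is the sum of the two before it; 4, 5, 9, 14, 23 → 37.

37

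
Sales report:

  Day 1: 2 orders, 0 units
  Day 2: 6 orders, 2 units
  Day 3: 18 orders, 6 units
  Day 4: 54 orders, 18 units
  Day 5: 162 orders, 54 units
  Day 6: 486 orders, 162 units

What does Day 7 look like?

1458 orders, 486 units

Orders goes 2, 6, 18, 54, 162, 486 → 1458 (×3 each step).
For the units, always the previous value of the orders: 0, 2, 6, 18, 54, 162 → 486.
So the next row is 1458 orders, 486 units.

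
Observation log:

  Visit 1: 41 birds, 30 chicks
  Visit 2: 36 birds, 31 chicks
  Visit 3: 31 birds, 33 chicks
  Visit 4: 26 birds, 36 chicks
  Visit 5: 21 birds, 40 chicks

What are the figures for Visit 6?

Birds: −5 each step; 41, 36, 31, 26, 21 → 16.
Chicks: differences are 1, 2, 3, … (increasing by 1 each time), so 30, 31, 33, 36, 40 → 45.
So the next line is 16 birds, 45 chicks.

16 birds, 45 chicks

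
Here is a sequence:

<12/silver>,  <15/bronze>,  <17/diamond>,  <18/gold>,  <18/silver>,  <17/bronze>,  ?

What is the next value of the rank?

For the first value, differences are 3, 2, 1, … (decreasing by 1 each time): 12, 15, 17, 18, 18, 17 → 15.
For the rank, repeats silver → bronze → diamond → gold: silver, bronze, diamond, gold, silver, bronze → diamond.

diamond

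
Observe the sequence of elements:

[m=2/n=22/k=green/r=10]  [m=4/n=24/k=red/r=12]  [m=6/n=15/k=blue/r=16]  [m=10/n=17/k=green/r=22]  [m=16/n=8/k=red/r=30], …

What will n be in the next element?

10

N goes 22, 24, 15, 17, 8 → 10 (alternating steps +2, −9, +2, −9, …).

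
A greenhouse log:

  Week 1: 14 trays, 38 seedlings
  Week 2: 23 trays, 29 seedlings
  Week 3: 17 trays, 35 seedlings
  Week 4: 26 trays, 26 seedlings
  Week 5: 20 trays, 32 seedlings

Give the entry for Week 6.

Trays: 14, 23, 17, 26, 20 → 29 (alternating steps +9, −6, +9, −6, …).
For the seedlings, together with the trays always sums to 52: 38, 29, 35, 26, 32 → 23.
So the next line is 29 trays, 23 seedlings.

29 trays, 23 seedlings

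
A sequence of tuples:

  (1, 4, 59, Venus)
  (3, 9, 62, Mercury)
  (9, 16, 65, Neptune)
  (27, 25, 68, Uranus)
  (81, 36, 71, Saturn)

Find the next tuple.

First slot: 1, 3, 9, 27, 81 → 243 (×3 each step).
Second slot: 4, 9, 16, 25, 36 → 49 (perfect squares: 2², 3², 4², …).
Third slot: +3 each step, so 59, 62, 65, 68, 71 → 74.
Planet: runs backward through the planets Mercury→Neptune; Venus, Mercury, Neptune, Uranus, Saturn → Jupiter.
So the next tuple is (243, 49, 74, Jupiter).

(243, 49, 74, Jupiter)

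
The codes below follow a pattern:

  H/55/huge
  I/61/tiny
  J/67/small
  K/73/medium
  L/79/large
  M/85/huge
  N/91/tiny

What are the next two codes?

Letter: letters move forward 1 place in the alphabet, so H, I, J, K, L, M, N → O → P.
Second component: +6 each step; 55, 61, 67, 73, 79, 85, 91 → 97 → 103.
Size — repeats huge → tiny → small → medium → large: huge, tiny, small, medium, large, huge, tiny → small → medium.
So the next two codes are O/97/small and P/103/medium.

O/97/small then P/103/medium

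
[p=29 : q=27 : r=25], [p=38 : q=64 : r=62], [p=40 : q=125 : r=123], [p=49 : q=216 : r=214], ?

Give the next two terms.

[p=51 : q=343 : r=341], [p=60 : q=512 : r=510]

P: alternating steps +9, +2, +9, +2, …, so 29, 38, 40, 49 → 51 → 60.
Q: perfect cubes: 3³, 4³, 5³, …, so 27, 64, 125, 216 → 343 → 512.
For the r, always 2 less than the q: 25, 62, 123, 214 → 341 → 510.
So the next two terms are [p=51 : q=343 : r=341] and [p=60 : q=512 : r=510].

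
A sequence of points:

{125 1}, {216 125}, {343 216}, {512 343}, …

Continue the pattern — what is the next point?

First slot: 125, 216, 343, 512 → 729 (perfect cubes: 5³, 6³, 7³, …).
Second slot: always the previous value of the first slot; 1, 125, 216, 343 → 512.
Putting it together: {729 512}.

{729 512}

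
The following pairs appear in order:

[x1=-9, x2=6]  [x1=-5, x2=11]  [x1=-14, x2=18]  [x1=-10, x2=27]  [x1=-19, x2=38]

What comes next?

[x1=-15, x2=51]

X1: alternating steps +4, −9, +4, −9, …; -9, -5, -14, -10, -19 → -15.
X2 goes 6, 11, 18, 27, 38 → 51 (differences are 5, 7, 9, … (increasing by 2 each time)).
Combining the parts gives [x1=-15, x2=51].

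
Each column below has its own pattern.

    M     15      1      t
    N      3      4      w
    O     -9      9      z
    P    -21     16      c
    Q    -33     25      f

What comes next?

R  -45  36  i

For the first letter, letters move forward 1 place in the alphabet: M, N, O, P, Q → R.
Second component goes 15, 3, -9, -21, -33 → -45 (−12 each step).
For the third component, perfect squares: 1², 2², 3², …: 1, 4, 9, 16, 25 → 36.
Second letter goes t, w, z, c, f → i (letters move forward 3 places in the alphabet, wrapping Z→A).
Combining the parts gives R  -45  36  i.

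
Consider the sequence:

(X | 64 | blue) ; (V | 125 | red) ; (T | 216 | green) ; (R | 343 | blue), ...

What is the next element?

Letter — letters move back 2 places in the alphabet: X, V, T, R → P.
Second entry: perfect cubes: 4³, 5³, 6³, …; 64, 125, 216, 343 → 512.
Colour: repeats blue → red → green; blue, red, green, blue → red.
So the next element is (P | 512 | red).

(P | 512 | red)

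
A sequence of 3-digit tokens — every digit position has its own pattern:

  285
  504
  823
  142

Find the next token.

First digit: 2, 5, 8, 1 → 4 (+3 each step, mod 10).
Second digit goes 8, 0, 2, 4 → 6 (+2 each step, mod 10).
Third digit: −1 each step, mod 10; 5, 4, 3, 2 → 1.
So the next token is 461.

461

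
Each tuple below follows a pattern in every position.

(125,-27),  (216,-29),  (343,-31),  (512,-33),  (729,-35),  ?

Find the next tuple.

First coordinate — perfect cubes: 5³, 6³, 7³, …: 125, 216, 343, 512, 729 → 1000.
Second coordinate: −2 each step, so -27, -29, -31, -33, -35 → -37.
So the next tuple is (1000,-37).

(1000,-37)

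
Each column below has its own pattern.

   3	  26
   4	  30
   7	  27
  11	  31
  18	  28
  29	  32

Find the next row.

First component — each term is the sum of the two before it: 3, 4, 7, 11, 18, 29 → 47.
Second component: 26, 30, 27, 31, 28, 32 → 29 (alternating steps +4, −3, +4, −3, …).
So the next row is 47  29.

47  29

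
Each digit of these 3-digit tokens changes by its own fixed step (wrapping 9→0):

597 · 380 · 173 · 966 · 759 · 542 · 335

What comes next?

For the first digit, −2 each step, mod 10: 5, 3, 1, 9, 7, 5, 3 → 1.
Second digit: 9, 8, 7, 6, 5, 4, 3 → 2 (−1 each step, mod 10).
Third digit: 7, 0, 3, 6, 9, 2, 5 → 8 (+3 each step, mod 10).
Combining the parts gives 128.

128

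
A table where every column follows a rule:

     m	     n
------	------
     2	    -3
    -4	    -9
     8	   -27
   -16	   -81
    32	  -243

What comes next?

-64  -729

Column m: 2, -4, 8, -16, 32 → -64 (×(-2) each step).
Column n: ×3 each step, so -3, -9, -27, -81, -243 → -729.
So the next line is -64  -729.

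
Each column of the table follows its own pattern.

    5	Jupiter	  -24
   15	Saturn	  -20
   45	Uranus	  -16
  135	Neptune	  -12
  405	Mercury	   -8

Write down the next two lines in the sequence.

1215  Venus  -4; 3645  Earth  0

First component: ×3 each step, so 5, 15, 45, 135, 405 → 1215 → 3645.
Planet: runs through the planets Mercury→Neptune, so Jupiter, Saturn, Uranus, Neptune, Mercury → Venus → Earth.
Third component: +4 each step; -24, -20, -16, -12, -8 → -4 → 0.
Putting the parts together: 1215  Venus  -4 and then 3645  Earth  0.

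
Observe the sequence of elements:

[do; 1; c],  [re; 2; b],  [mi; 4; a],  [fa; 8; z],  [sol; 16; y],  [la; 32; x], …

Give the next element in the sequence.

Note — runs through the solfège scale do→ti: do, re, mi, fa, sol, la → ti.
Second component: 1, 2, 4, 8, 16, 32 → 64 (×2 each step).
Letter: c, b, a, z, y, x → w (letters move back 1 place in the alphabet, wrapping A→Z).
Putting it together: [ti; 64; w].

[ti; 64; w]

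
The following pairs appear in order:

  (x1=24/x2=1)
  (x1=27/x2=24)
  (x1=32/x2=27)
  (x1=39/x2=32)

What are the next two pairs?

(x1=48/x2=39), (x1=59/x2=48)

X1: differences are 3, 5, 7, … (increasing by 2 each time); 24, 27, 32, 39 → 48 → 59.
For the x2, always the previous value of the x1: 1, 24, 27, 32 → 39 → 48.
So the next two pairs are (x1=48/x2=39) and (x1=59/x2=48).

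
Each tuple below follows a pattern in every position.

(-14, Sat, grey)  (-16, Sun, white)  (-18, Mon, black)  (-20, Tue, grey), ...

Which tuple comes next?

(-22, Wed, white)

First value: −2 each step; -14, -16, -18, -20 → -22.
Day — runs through the weekdays Mon→Sun: Sat, Sun, Mon, Tue → Wed.
Shade goes grey, white, black, grey → white (repeats grey → white → black).
Combining the parts gives (-22, Wed, white).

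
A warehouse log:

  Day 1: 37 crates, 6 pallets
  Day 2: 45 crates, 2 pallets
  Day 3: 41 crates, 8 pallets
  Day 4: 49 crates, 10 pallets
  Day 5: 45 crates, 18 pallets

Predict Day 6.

53 crates, 28 pallets

Crates — alternating steps +8, −4, +8, −4, …: 37, 45, 41, 49, 45 → 53.
Pallets goes 6, 2, 8, 10, 18 → 28 (each term is the sum of the two before it).
So the next record is 53 crates, 28 pallets.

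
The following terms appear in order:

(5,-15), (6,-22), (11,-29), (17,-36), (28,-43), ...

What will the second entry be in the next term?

-50

First entry: each term is the sum of the two before it; 5, 6, 11, 17, 28 → 45.
For the second entry, −7 each step: -15, -22, -29, -36, -43 → -50.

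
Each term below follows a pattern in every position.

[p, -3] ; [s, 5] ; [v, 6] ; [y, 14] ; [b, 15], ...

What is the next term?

[e, 23]

Letter goes p, s, v, y, b → e (letters move forward 3 places in the alphabet, wrapping Z→A).
Second value — alternating steps +8, +1, +8, +1, …: -3, 5, 6, 14, 15 → 23.
So the next term is [e, 23].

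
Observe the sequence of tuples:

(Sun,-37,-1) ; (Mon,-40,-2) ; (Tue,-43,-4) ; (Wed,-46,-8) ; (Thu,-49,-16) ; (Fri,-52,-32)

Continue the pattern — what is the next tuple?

(Sat,-55,-64)

For the day, runs through the weekdays Mon→Sun: Sun, Mon, Tue, Wed, Thu, Fri → Sat.
Second slot: -37, -40, -43, -46, -49, -52 → -55 (−3 each step).
For the third slot, ×2 each step: -1, -2, -4, -8, -16, -32 → -64.
Putting it together: (Sat,-55,-64).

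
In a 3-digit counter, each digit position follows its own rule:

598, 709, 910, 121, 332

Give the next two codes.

First digit: +2 each step, mod 10; 5, 7, 9, 1, 3 → 5 → 7.
Second digit: +1 each step, mod 10, so 9, 0, 1, 2, 3 → 4 → 5.
Third digit: 8, 9, 0, 1, 2 → 3 → 4 (+1 each step, mod 10).
Putting the parts together: 543 and then 754.

543 then 754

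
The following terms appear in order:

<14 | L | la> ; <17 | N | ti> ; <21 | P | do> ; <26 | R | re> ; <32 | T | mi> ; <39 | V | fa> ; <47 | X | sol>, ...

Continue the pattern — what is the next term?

For the first entry, differences are 3, 4, 5, … (increasing by 1 each time): 14, 17, 21, 26, 32, 39, 47 → 56.
Letter goes L, N, P, R, T, V, X → Z (letters move forward 2 places in the alphabet).
Note: la, ti, do, re, mi, fa, sol → la (runs through the solfège scale do→ti).
Putting it together: <56 | Z | la>.

<56 | Z | la>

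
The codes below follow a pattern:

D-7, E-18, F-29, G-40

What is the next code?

Letter: D, E, F, G → H (letters move forward 1 place in the alphabet).
Second component: +11 each step, so 7, 18, 29, 40 → 51.
So the next code is H-51.

H-51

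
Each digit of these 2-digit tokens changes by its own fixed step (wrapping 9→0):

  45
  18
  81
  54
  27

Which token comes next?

90

First digit — −3 each step, mod 10: 4, 1, 8, 5, 2 → 9.
For the second digit, +3 each step, mod 10: 5, 8, 1, 4, 7 → 0.
Combining the parts gives 90.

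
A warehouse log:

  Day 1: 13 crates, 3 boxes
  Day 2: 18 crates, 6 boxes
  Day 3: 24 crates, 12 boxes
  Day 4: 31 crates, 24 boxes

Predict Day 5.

Crates — differences are 5, 6, 7, … (increasing by 1 each time): 13, 18, 24, 31 → 39.
Boxes: ×2 each step; 3, 6, 12, 24 → 48.
Combining the parts gives 39 crates, 48 boxes.

39 crates, 48 boxes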